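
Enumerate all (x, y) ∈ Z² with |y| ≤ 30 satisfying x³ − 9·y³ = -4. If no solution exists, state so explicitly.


The equation is x³ - 9y³ = -4. For fixed y, x³ = 9·y³ − 4, so a solution requires the RHS to be a perfect cube.
Strategy: iterate y from -30 to 30, compute RHS = 9·y³ − 4, and check whether it is a (positive or negative) perfect cube.
Check small values of y:
  y = 0: RHS = -4 is not a perfect cube.
  y = 1: RHS = 5 is not a perfect cube.
  y = -1: RHS = -13 is not a perfect cube.
  y = 2: RHS = 68 is not a perfect cube.
  y = -2: RHS = -76 is not a perfect cube.
  y = 3: RHS = 239 is not a perfect cube.
  y = -3: RHS = -247 is not a perfect cube.
Continuing the search up to |y| = 30 finds no solutions either.
No (x, y) in the scanned range satisfies the equation.

No integer solutions with |y| ≤ 30.


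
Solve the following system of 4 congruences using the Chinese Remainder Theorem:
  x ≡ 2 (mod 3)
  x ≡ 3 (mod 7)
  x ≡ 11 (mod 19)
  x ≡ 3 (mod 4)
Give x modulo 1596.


Product of moduli M = 3 · 7 · 19 · 4 = 1596.
Merge one congruence at a time:
  Start: x ≡ 2 (mod 3).
  Combine with x ≡ 3 (mod 7); new modulus lcm = 21.
    Write x = 2 + 3·t and substitute into x ≡ 3 (mod 7): 3·t ≡ 3 − 2 = 1 (mod 7).
    The inverse of 3 mod 7 is 5 (since 3·5 = 15 = 2·7 + 1), so t ≡ 5·1 = 5 ≡ 5 (mod 7).
    Then x = 2 + 3·5 = 17, valid modulo lcm(3, 7) = 21: x ≡ 17 (mod 21).
  Combine with x ≡ 11 (mod 19); new modulus lcm = 399.
    Write x = 17 + 21·t and substitute into x ≡ 11 (mod 19): 21·t ≡ 11 − 17 = -6 (mod 19).
    Reduce coefficients mod 19: 2·t ≡ 13 (mod 19).
    The inverse of 2 mod 19 is 10 (since 2·10 = 20 = 1·19 + 1), so t ≡ 10·13 = 130 ≡ 16 (mod 19).
    Then x = 17 + 21·16 = 353, valid modulo lcm(21, 19) = 399: x ≡ 353 (mod 399).
  Combine with x ≡ 3 (mod 4); new modulus lcm = 1596.
    Write x = 353 + 399·t and substitute into x ≡ 3 (mod 4): 399·t ≡ 3 − 353 = -350 (mod 4).
    Reduce coefficients mod 4: 3·t ≡ 2 (mod 4).
    The inverse of 3 mod 4 is 3 (since 3·3 = 9 = 2·4 + 1), so t ≡ 3·2 = 6 ≡ 2 (mod 4).
    Then x = 353 + 399·2 = 1151, valid modulo lcm(399, 4) = 1596: x ≡ 1151 (mod 1596).
Verify against each original: 1151 mod 3 = 2, 1151 mod 7 = 3, 1151 mod 19 = 11, 1151 mod 4 = 3.

x ≡ 1151 (mod 1596).


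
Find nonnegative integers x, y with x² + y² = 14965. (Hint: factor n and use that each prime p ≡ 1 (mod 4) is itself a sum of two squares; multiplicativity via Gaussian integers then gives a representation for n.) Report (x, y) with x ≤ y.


Step 1: Factor n = 14965 = 5 · 41 · 73.
Step 2: Check the mod-4 condition on each prime factor: 5 ≡ 1 (mod 4), exponent 1; 41 ≡ 1 (mod 4), exponent 1; 73 ≡ 1 (mod 4), exponent 1.
All primes ≡ 3 (mod 4) appear to even exponent (or don't appear), so by the two-squares theorem n IS expressible as a sum of two squares.
Step 3: Build a representation. Here n = 5 · 41 · 73 is a product of primes ≡ 1 (mod 4). Each prime p ≡ 1 (mod 4) is itself a sum of two squares; find a² by testing p − a² for a perfect square:
  5: 5 − 1² = 4 = 2² ⇒ 5 = 1² + 2².
  41: 41 − 1² = 40, 41 − 2² = 37, 41 − 3² = 32, 41 − 4² = 25 = 5² ⇒ 41 = 4² + 5².
  73: 73 − 1² = 72, 73 − 2² = 69, 73 − 3² = 64 = 8² ⇒ 73 = 3² + 8².
  Combine using the Brahmagupta–Fibonacci identity (a² + b²)(c² + d²) = (ac − bd)² + (ad + bc)² = (ac + bd)² + (ad − bc)²:
  5 · 41 = 205: from (1² + 2²)(4² + 5²), take (1·4 − 2·5, 1·5 + 2·4) = (4 − 10, 5 + 8) = (-6, 13); dropping signs (only squares matter) gives (6, 13); check 6² + 13² = 36 + 169 = 205 ✓.
  205 · 73 = 14965: from (6² + 13²)(3² + 8²), take (6·3 − 13·8, 6·8 + 13·3) = (18 − 104, 48 + 39) = (-86, 87); dropping signs (only squares matter) gives (86, 87); check 86² + 87² = 7396 + 7569 = 14965 ✓.
Step 4: Order so x ≤ y and verify: 86² + 87² = 7396 + 7569 = 14965 = n. ✓

n = 14965 = 86² + 87² (one valid representation with x ≤ y).


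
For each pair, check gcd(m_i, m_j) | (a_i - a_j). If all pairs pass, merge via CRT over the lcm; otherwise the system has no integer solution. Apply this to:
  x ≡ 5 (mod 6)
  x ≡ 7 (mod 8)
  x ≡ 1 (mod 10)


Moduli 6, 8, 10 are not pairwise coprime, so CRT works modulo lcm(m_i) when all pairwise compatibility conditions hold.
Pairwise compatibility: gcd(m_i, m_j) must divide a_i - a_j for every pair.
Merge one congruence at a time:
  Start: x ≡ 5 (mod 6).
  Combine with x ≡ 7 (mod 8): gcd(6, 8) = 2; 7 - 5 = 2, which IS divisible by 2, so compatible.
    Write x = 5 + 6·t and substitute into x ≡ 7 (mod 8): 6·t ≡ 7 − 5 = 2 (mod 8).
    Divide the congruence (and modulus) by g = 2: 3·t ≡ 1 (mod 4).
    The inverse of 3 mod 4 is 3 (since 3·3 = 9 = 2·4 + 1), so t ≡ 3·1 = 3 ≡ 3 (mod 4).
    Then x = 5 + 6·3 = 23, valid modulo lcm(6, 8) = 24: x ≡ 23 (mod 24).
  Combine with x ≡ 1 (mod 10): gcd(24, 10) = 2; 1 - 23 = -22, which IS divisible by 2, so compatible.
    Write x = 23 + 24·t and substitute into x ≡ 1 (mod 10): 24·t ≡ 1 − 23 = -22 (mod 10).
    Divide the congruence (and modulus) by g = 2: 12·t ≡ -11 (mod 5).
    Reduce coefficients mod 5: 2·t ≡ 4 (mod 5).
    The inverse of 2 mod 5 is 3 (since 2·3 = 6 = 1·5 + 1), so t ≡ 3·4 = 12 ≡ 2 (mod 5).
    Then x = 23 + 24·2 = 71, valid modulo lcm(24, 10) = 120: x ≡ 71 (mod 120).
Verify: 71 mod 6 = 5, 71 mod 8 = 7, 71 mod 10 = 1.

x ≡ 71 (mod 120).


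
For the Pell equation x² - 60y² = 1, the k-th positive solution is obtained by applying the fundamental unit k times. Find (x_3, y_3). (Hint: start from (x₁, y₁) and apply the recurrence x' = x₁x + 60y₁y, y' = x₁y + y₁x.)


Step 1: Find the fundamental solution (x₁, y₁) of x² - 60y² = 1.
  Expand √60 as a continued fraction. a₀ = ⌊√60⌋ = 7; iterate m_{k+1} = d_k·a_k − m_k, d_{k+1} = (60 − m_{k+1}²)/d_k, a_{k+1} = ⌊(a₀ + m_{k+1})/d_{k+1}⌋ (starting m₀ = 0, d₀ = 1), with convergents p_k = a_k·p_{k-1} + p_{k-2}, q_k = a_k·q_{k-1} + q_{k-2} (p₋₁ = 1, q₋₁ = 0):
  k = 0: a₀ = 7; p₀/q₀ = 7/1; p₀² − 60·q₀² = 49 − 60 = -11.
  k = 1: m = 7, d = 11, a = ⌊(7 + 7)/11⌋ = 1; p/q = (1·7 + 1)/(1·1 + 0) = 8/1; p² − 60·q² = 64 − 60 = 4.
  k = 2: m = 4, d = 4, a = ⌊(7 + 4)/4⌋ = 2; p/q = (2·8 + 7)/(2·1 + 1) = 23/3; p² − 60·q² = 529 − 540 = -11.
  k = 3: m = 4, d = 11, a = ⌊(7 + 4)/11⌋ = 1; p/q = (1·23 + 8)/(1·3 + 1) = 31/4; p² − 60·q² = 961 − 960 = 1.
  The first convergent with p² − 60·q² = 1 gives the fundamental solution (x₁, y₁) = (31, 4).
Step 2: Apply the recurrence (x_{n+1}, y_{n+1}) = (x₁x_n + 60y₁y_n, x₁y_n + y₁x_n) repeatedly.
  From (x_1, y_1) = (31, 4): x_2 = 31·31 + 60·4·4 = 1921; y_2 = 31·4 + 4·31 = 248.
  From (x_2, y_2) = (1921, 248): x_3 = 31·1921 + 60·4·248 = 119071; y_3 = 31·248 + 4·1921 = 15372.
Step 3: Verify x_3² - 60·y_3² = 14177903041 - 14177903040 = 1 (should be 1). ✓

(x_1, y_1) = (31, 4); (x_3, y_3) = (119071, 15372).


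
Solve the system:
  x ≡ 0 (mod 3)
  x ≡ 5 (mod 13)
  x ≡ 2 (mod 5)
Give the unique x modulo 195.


Moduli 3, 13, 5 are pairwise coprime; by CRT there is a unique solution modulo M = 3 · 13 · 5 = 195.
Solve pairwise, accumulating the modulus:
  Start with x ≡ 0 (mod 3).
  Combine with x ≡ 5 (mod 13): since gcd(3, 13) = 1, we get a unique residue mod 39.
    Write x = 0 + 3·t and substitute into x ≡ 5 (mod 13): 3·t ≡ 5 − 0 = 5 (mod 13).
    The inverse of 3 mod 13 is 9 (since 3·9 = 27 = 2·13 + 1), so t ≡ 9·5 = 45 ≡ 6 (mod 13).
    Then x = 0 + 3·6 = 18, valid modulo lcm(3, 13) = 39: x ≡ 18 (mod 39).
  Combine with x ≡ 2 (mod 5): since gcd(39, 5) = 1, we get a unique residue mod 195.
    Write x = 18 + 39·t and substitute into x ≡ 2 (mod 5): 39·t ≡ 2 − 18 = -16 (mod 5).
    Reduce coefficients mod 5: 4·t ≡ 4 (mod 5).
    The inverse of 4 mod 5 is 4 (since 4·4 = 16 = 3·5 + 1), so t ≡ 4·4 = 16 ≡ 1 (mod 5).
    Then x = 18 + 39·1 = 57, valid modulo lcm(39, 5) = 195: x ≡ 57 (mod 195).
Verify: 57 mod 3 = 0 ✓, 57 mod 13 = 5 ✓, 57 mod 5 = 2 ✓.

x ≡ 57 (mod 195).


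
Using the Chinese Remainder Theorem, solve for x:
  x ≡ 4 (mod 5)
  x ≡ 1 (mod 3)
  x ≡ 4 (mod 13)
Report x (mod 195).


Moduli 5, 3, 13 are pairwise coprime; by CRT there is a unique solution modulo M = 5 · 3 · 13 = 195.
Solve pairwise, accumulating the modulus:
  Start with x ≡ 4 (mod 5).
  Combine with x ≡ 1 (mod 3): since gcd(5, 3) = 1, we get a unique residue mod 15.
    Write x = 4 + 5·t and substitute into x ≡ 1 (mod 3): 5·t ≡ 1 − 4 = -3 (mod 3).
    Reduce coefficients mod 3: 2·t ≡ 0 (mod 3).
    The inverse of 2 mod 3 is 2 (since 2·2 = 4 = 1·3 + 1), so t ≡ 2·0 = 0 ≡ 0 (mod 3).
    Then x = 4 + 5·0 = 4, valid modulo lcm(5, 3) = 15: x ≡ 4 (mod 15).
  Combine with x ≡ 4 (mod 13): since gcd(15, 13) = 1, we get a unique residue mod 195.
    Write x = 4 + 15·t and substitute into x ≡ 4 (mod 13): 15·t ≡ 4 − 4 = 0 (mod 13).
    Reduce coefficients mod 13: 2·t ≡ 0 (mod 13).
    The inverse of 2 mod 13 is 7 (since 2·7 = 14 = 1·13 + 1), so t ≡ 7·0 = 0 ≡ 0 (mod 13).
    Then x = 4 + 15·0 = 4, valid modulo lcm(15, 13) = 195: x ≡ 4 (mod 195).
Verify: 4 mod 5 = 4 ✓, 4 mod 3 = 1 ✓, 4 mod 13 = 4 ✓.

x ≡ 4 (mod 195).


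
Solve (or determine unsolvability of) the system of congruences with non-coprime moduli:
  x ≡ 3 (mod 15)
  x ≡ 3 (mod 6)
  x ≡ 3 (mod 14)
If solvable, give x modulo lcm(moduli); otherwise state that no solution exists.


Moduli 15, 6, 14 are not pairwise coprime, so CRT works modulo lcm(m_i) when all pairwise compatibility conditions hold.
Pairwise compatibility: gcd(m_i, m_j) must divide a_i - a_j for every pair.
Merge one congruence at a time:
  Start: x ≡ 3 (mod 15).
  Combine with x ≡ 3 (mod 6): gcd(15, 6) = 3; 3 - 3 = 0, which IS divisible by 3, so compatible.
    Write x = 3 + 15·t and substitute into x ≡ 3 (mod 6): 15·t ≡ 3 − 3 = 0 (mod 6).
    Divide the congruence (and modulus) by g = 3: 5·t ≡ 0 (mod 2).
    Reduce coefficients mod 2: 1·t ≡ 0 (mod 2).
    So t ≡ 0 (mod 2).
    Then x = 3 + 15·0 = 3, valid modulo lcm(15, 6) = 30: x ≡ 3 (mod 30).
  Combine with x ≡ 3 (mod 14): gcd(30, 14) = 2; 3 - 3 = 0, which IS divisible by 2, so compatible.
    Write x = 3 + 30·t and substitute into x ≡ 3 (mod 14): 30·t ≡ 3 − 3 = 0 (mod 14).
    Divide the congruence (and modulus) by g = 2: 15·t ≡ 0 (mod 7).
    Reduce coefficients mod 7: 1·t ≡ 0 (mod 7).
    So t ≡ 0 (mod 7).
    Then x = 3 + 30·0 = 3, valid modulo lcm(30, 14) = 210: x ≡ 3 (mod 210).
Verify: 3 mod 15 = 3, 3 mod 6 = 3, 3 mod 14 = 3.

x ≡ 3 (mod 210).


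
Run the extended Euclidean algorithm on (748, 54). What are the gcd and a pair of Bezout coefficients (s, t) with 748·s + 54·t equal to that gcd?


Euclidean algorithm on (748, 54) — divide until remainder is 0:
  748 = 13 · 54 + 46
  54 = 1 · 46 + 8
  46 = 5 · 8 + 6
  8 = 1 · 6 + 2
  6 = 3 · 2 + 0
gcd(748, 54) = 2.
Track Bezout coefficients alongside the remainders: start with r₀ = 748 = a·1 + b·0 (s = 1, t = 0) and r₁ = 54 = a·0 + b·1 (s = 0, t = 1); each new remainder r_{k+1} = r_{k-1} − q_k·r_k inherits s_{k+1} = s_{k-1} − q_k·s_k, t_{k+1} = t_{k-1} − q_k·t_k, so r_k = a·s_k + b·t_k at every step:
  q = 13: r = 46, s = 1 − 13·0 = 1, t = 0 − 13·1 = -13  (check: 748·1 + 54·(-13) = 46)
  q = 1: r = 8, s = 0 − 1·1 = -1, t = 1 − 1·(-13) = 14  (check: 748·(-1) + 54·14 = 8)
  q = 5: r = 6, s = 1 − 5·(-1) = 6, t = -13 − 5·14 = -83  (check: 748·6 + 54·(-83) = 6)
  q = 1: r = 2, s = -1 − 1·6 = -7, t = 14 − 1·(-83) = 97  (check: 748·(-7) + 54·97 = 2)
The row with r = 2 (the gcd) gives the Bezout coefficients s = -7, t = 97.
Result: 748 · (-7) + 54 · (97) = 2.

gcd(748, 54) = 2; s = -7, t = 97 (check: 748·(-7) + 54·97 = 2).


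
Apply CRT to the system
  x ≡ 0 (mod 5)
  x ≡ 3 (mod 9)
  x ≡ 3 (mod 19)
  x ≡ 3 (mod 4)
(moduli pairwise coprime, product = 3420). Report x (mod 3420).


Product of moduli M = 5 · 9 · 19 · 4 = 3420.
Merge one congruence at a time:
  Start: x ≡ 0 (mod 5).
  Combine with x ≡ 3 (mod 9); new modulus lcm = 45.
    Write x = 0 + 5·t and substitute into x ≡ 3 (mod 9): 5·t ≡ 3 − 0 = 3 (mod 9).
    The inverse of 5 mod 9 is 2 (since 5·2 = 10 = 1·9 + 1), so t ≡ 2·3 = 6 ≡ 6 (mod 9).
    Then x = 0 + 5·6 = 30, valid modulo lcm(5, 9) = 45: x ≡ 30 (mod 45).
  Combine with x ≡ 3 (mod 19); new modulus lcm = 855.
    Write x = 30 + 45·t and substitute into x ≡ 3 (mod 19): 45·t ≡ 3 − 30 = -27 (mod 19).
    Reduce coefficients mod 19: 7·t ≡ 11 (mod 19).
    The inverse of 7 mod 19 is 11 (since 7·11 = 77 = 4·19 + 1), so t ≡ 11·11 = 121 ≡ 7 (mod 19).
    Then x = 30 + 45·7 = 345, valid modulo lcm(45, 19) = 855: x ≡ 345 (mod 855).
  Combine with x ≡ 3 (mod 4); new modulus lcm = 3420.
    Write x = 345 + 855·t and substitute into x ≡ 3 (mod 4): 855·t ≡ 3 − 345 = -342 (mod 4).
    Reduce coefficients mod 4: 3·t ≡ 2 (mod 4).
    The inverse of 3 mod 4 is 3 (since 3·3 = 9 = 2·4 + 1), so t ≡ 3·2 = 6 ≡ 2 (mod 4).
    Then x = 345 + 855·2 = 2055, valid modulo lcm(855, 4) = 3420: x ≡ 2055 (mod 3420).
Verify against each original: 2055 mod 5 = 0, 2055 mod 9 = 3, 2055 mod 19 = 3, 2055 mod 4 = 3.

x ≡ 2055 (mod 3420).


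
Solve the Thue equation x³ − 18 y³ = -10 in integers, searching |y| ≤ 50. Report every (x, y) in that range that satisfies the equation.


The equation is x³ - 18y³ = -10. For fixed y, x³ = 18·y³ − 10, so a solution requires the RHS to be a perfect cube.
Strategy: iterate y from -50 to 50, compute RHS = 18·y³ − 10, and check whether it is a (positive or negative) perfect cube.
Check small values of y:
  y = 0: RHS = -10 is not a perfect cube.
  y = 1: RHS = 8 = (2)³ ⇒ x = 2 works.
  y = -1: RHS = -28 is not a perfect cube.
  y = 2: RHS = 134 is not a perfect cube.
  y = -2: RHS = -154 is not a perfect cube.
  y = 3: RHS = 476 is not a perfect cube.
  y = -3: RHS = -496 is not a perfect cube.
Continuing the search up to |y| = 50 finds no further solutions beyond those listed.
Collected solutions: (2, 1).

Solutions (with |y| ≤ 50): (2, 1).


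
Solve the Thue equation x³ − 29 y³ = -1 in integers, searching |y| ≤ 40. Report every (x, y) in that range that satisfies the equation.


The equation is x³ - 29y³ = -1. For fixed y, x³ = 29·y³ − 1, so a solution requires the RHS to be a perfect cube.
Strategy: iterate y from -40 to 40, compute RHS = 29·y³ − 1, and check whether it is a (positive or negative) perfect cube.
Check small values of y:
  y = 0: RHS = -1 = (-1)³ ⇒ x = -1 works.
  y = 1: RHS = 28 is not a perfect cube.
  y = -1: RHS = -30 is not a perfect cube.
  y = 2: RHS = 231 is not a perfect cube.
  y = -2: RHS = -233 is not a perfect cube.
  y = 3: RHS = 782 is not a perfect cube.
  y = -3: RHS = -784 is not a perfect cube.
Continuing the search up to |y| = 40 finds no further solutions beyond those listed.
Collected solutions: (-1, 0).

Solutions (with |y| ≤ 40): (-1, 0).


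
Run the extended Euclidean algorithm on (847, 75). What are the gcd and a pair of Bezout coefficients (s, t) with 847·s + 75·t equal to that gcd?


Euclidean algorithm on (847, 75) — divide until remainder is 0:
  847 = 11 · 75 + 22
  75 = 3 · 22 + 9
  22 = 2 · 9 + 4
  9 = 2 · 4 + 1
  4 = 4 · 1 + 0
gcd(847, 75) = 1.
Track Bezout coefficients alongside the remainders: start with r₀ = 847 = a·1 + b·0 (s = 1, t = 0) and r₁ = 75 = a·0 + b·1 (s = 0, t = 1); each new remainder r_{k+1} = r_{k-1} − q_k·r_k inherits s_{k+1} = s_{k-1} − q_k·s_k, t_{k+1} = t_{k-1} − q_k·t_k, so r_k = a·s_k + b·t_k at every step:
  q = 11: r = 22, s = 1 − 11·0 = 1, t = 0 − 11·1 = -11  (check: 847·1 + 75·(-11) = 22)
  q = 3: r = 9, s = 0 − 3·1 = -3, t = 1 − 3·(-11) = 34  (check: 847·(-3) + 75·34 = 9)
  q = 2: r = 4, s = 1 − 2·(-3) = 7, t = -11 − 2·34 = -79  (check: 847·7 + 75·(-79) = 4)
  q = 2: r = 1, s = -3 − 2·7 = -17, t = 34 − 2·(-79) = 192  (check: 847·(-17) + 75·192 = 1)
The row with r = 1 (the gcd) gives the Bezout coefficients s = -17, t = 192.
Result: 847 · (-17) + 75 · (192) = 1.

gcd(847, 75) = 1; s = -17, t = 192 (check: 847·(-17) + 75·192 = 1).


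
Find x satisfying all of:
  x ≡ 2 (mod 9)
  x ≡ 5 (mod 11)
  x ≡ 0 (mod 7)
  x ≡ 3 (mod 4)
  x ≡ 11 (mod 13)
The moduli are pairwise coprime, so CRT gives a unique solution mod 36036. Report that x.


Product of moduli M = 9 · 11 · 7 · 4 · 13 = 36036.
Merge one congruence at a time:
  Start: x ≡ 2 (mod 9).
  Combine with x ≡ 5 (mod 11); new modulus lcm = 99.
    Write x = 2 + 9·t and substitute into x ≡ 5 (mod 11): 9·t ≡ 5 − 2 = 3 (mod 11).
    The inverse of 9 mod 11 is 5 (since 9·5 = 45 = 4·11 + 1), so t ≡ 5·3 = 15 ≡ 4 (mod 11).
    Then x = 2 + 9·4 = 38, valid modulo lcm(9, 11) = 99: x ≡ 38 (mod 99).
  Combine with x ≡ 0 (mod 7); new modulus lcm = 693.
    Write x = 38 + 99·t and substitute into x ≡ 0 (mod 7): 99·t ≡ 0 − 38 = -38 (mod 7).
    Reduce coefficients mod 7: 1·t ≡ 4 (mod 7).
    So t ≡ 4 (mod 7).
    Then x = 38 + 99·4 = 434, valid modulo lcm(99, 7) = 693: x ≡ 434 (mod 693).
  Combine with x ≡ 3 (mod 4); new modulus lcm = 2772.
    Write x = 434 + 693·t and substitute into x ≡ 3 (mod 4): 693·t ≡ 3 − 434 = -431 (mod 4).
    Reduce coefficients mod 4: 1·t ≡ 1 (mod 4).
    So t ≡ 1 (mod 4).
    Then x = 434 + 693·1 = 1127, valid modulo lcm(693, 4) = 2772: x ≡ 1127 (mod 2772).
  Combine with x ≡ 11 (mod 13); new modulus lcm = 36036.
    Write x = 1127 + 2772·t and substitute into x ≡ 11 (mod 13): 2772·t ≡ 11 − 1127 = -1116 (mod 13).
    Reduce coefficients mod 13: 3·t ≡ 2 (mod 13).
    The inverse of 3 mod 13 is 9 (since 3·9 = 27 = 2·13 + 1), so t ≡ 9·2 = 18 ≡ 5 (mod 13).
    Then x = 1127 + 2772·5 = 14987, valid modulo lcm(2772, 13) = 36036: x ≡ 14987 (mod 36036).
Verify against each original: 14987 mod 9 = 2, 14987 mod 11 = 5, 14987 mod 7 = 0, 14987 mod 4 = 3, 14987 mod 13 = 11.

x ≡ 14987 (mod 36036).


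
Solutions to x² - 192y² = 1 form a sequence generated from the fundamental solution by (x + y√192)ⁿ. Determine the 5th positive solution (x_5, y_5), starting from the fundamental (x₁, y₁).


Step 1: Find the fundamental solution (x₁, y₁) of x² - 192y² = 1.
  Expand √192 as a continued fraction. a₀ = ⌊√192⌋ = 13; iterate m_{k+1} = d_k·a_k − m_k, d_{k+1} = (192 − m_{k+1}²)/d_k, a_{k+1} = ⌊(a₀ + m_{k+1})/d_{k+1}⌋ (starting m₀ = 0, d₀ = 1), with convergents p_k = a_k·p_{k-1} + p_{k-2}, q_k = a_k·q_{k-1} + q_{k-2} (p₋₁ = 1, q₋₁ = 0):
  k = 0: a₀ = 13; p₀/q₀ = 13/1; p₀² − 192·q₀² = 169 − 192 = -23.
  k = 1: m = 13, d = 23, a = ⌊(13 + 13)/23⌋ = 1; p/q = (1·13 + 1)/(1·1 + 0) = 14/1; p² − 192·q² = 196 − 192 = 4.
  k = 2: m = 10, d = 4, a = ⌊(13 + 10)/4⌋ = 5; p/q = (5·14 + 13)/(5·1 + 1) = 83/6; p² − 192·q² = 6889 − 6912 = -23.
  k = 3: m = 10, d = 23, a = ⌊(13 + 10)/23⌋ = 1; p/q = (1·83 + 14)/(1·6 + 1) = 97/7; p² − 192·q² = 9409 − 9408 = 1.
  The first convergent with p² − 192·q² = 1 gives the fundamental solution (x₁, y₁) = (97, 7).
Step 2: Apply the recurrence (x_{n+1}, y_{n+1}) = (x₁x_n + 192y₁y_n, x₁y_n + y₁x_n) repeatedly.
  From (x_1, y_1) = (97, 7): x_2 = 97·97 + 192·7·7 = 18817; y_2 = 97·7 + 7·97 = 1358.
  From (x_2, y_2) = (18817, 1358): x_3 = 97·18817 + 192·7·1358 = 3650401; y_3 = 97·1358 + 7·18817 = 263445.
  From (x_3, y_3) = (3650401, 263445): x_4 = 97·3650401 + 192·7·263445 = 708158977; y_4 = 97·263445 + 7·3650401 = 51106972.
  From (x_4, y_4) = (708158977, 51106972): x_5 = 97·708158977 + 192·7·51106972 = 137379191137; y_5 = 97·51106972 + 7·708158977 = 9914489123.
Step 3: Verify x_5² - 192·y_5² = 18873042157456379352769 - 18873042157456379352768 = 1 (should be 1). ✓

(x_1, y_1) = (97, 7); (x_5, y_5) = (137379191137, 9914489123).


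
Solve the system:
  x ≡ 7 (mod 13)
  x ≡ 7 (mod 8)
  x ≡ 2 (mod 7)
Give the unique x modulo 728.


Moduli 13, 8, 7 are pairwise coprime; by CRT there is a unique solution modulo M = 13 · 8 · 7 = 728.
Solve pairwise, accumulating the modulus:
  Start with x ≡ 7 (mod 13).
  Combine with x ≡ 7 (mod 8): since gcd(13, 8) = 1, we get a unique residue mod 104.
    Write x = 7 + 13·t and substitute into x ≡ 7 (mod 8): 13·t ≡ 7 − 7 = 0 (mod 8).
    Reduce coefficients mod 8: 5·t ≡ 0 (mod 8).
    The inverse of 5 mod 8 is 5 (since 5·5 = 25 = 3·8 + 1), so t ≡ 5·0 = 0 ≡ 0 (mod 8).
    Then x = 7 + 13·0 = 7, valid modulo lcm(13, 8) = 104: x ≡ 7 (mod 104).
  Combine with x ≡ 2 (mod 7): since gcd(104, 7) = 1, we get a unique residue mod 728.
    Write x = 7 + 104·t and substitute into x ≡ 2 (mod 7): 104·t ≡ 2 − 7 = -5 (mod 7).
    Reduce coefficients mod 7: 6·t ≡ 2 (mod 7).
    The inverse of 6 mod 7 is 6 (since 6·6 = 36 = 5·7 + 1), so t ≡ 6·2 = 12 ≡ 5 (mod 7).
    Then x = 7 + 104·5 = 527, valid modulo lcm(104, 7) = 728: x ≡ 527 (mod 728).
Verify: 527 mod 13 = 7 ✓, 527 mod 8 = 7 ✓, 527 mod 7 = 2 ✓.

x ≡ 527 (mod 728).


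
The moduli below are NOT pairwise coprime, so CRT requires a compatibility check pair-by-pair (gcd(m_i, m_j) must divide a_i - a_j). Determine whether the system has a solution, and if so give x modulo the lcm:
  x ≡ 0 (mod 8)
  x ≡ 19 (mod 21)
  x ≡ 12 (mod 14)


Moduli 8, 21, 14 are not pairwise coprime, so CRT works modulo lcm(m_i) when all pairwise compatibility conditions hold.
Pairwise compatibility: gcd(m_i, m_j) must divide a_i - a_j for every pair.
Merge one congruence at a time:
  Start: x ≡ 0 (mod 8).
  Combine with x ≡ 19 (mod 21): gcd(8, 21) = 1; 19 - 0 = 19, which IS divisible by 1, so compatible.
    Write x = 0 + 8·t and substitute into x ≡ 19 (mod 21): 8·t ≡ 19 − 0 = 19 (mod 21).
    The inverse of 8 mod 21 is 8 (since 8·8 = 64 = 3·21 + 1), so t ≡ 8·19 = 152 ≡ 5 (mod 21).
    Then x = 0 + 8·5 = 40, valid modulo lcm(8, 21) = 168: x ≡ 40 (mod 168).
  Combine with x ≡ 12 (mod 14): gcd(168, 14) = 14; 12 - 40 = -28, which IS divisible by 14, so compatible.
    Write x = 40 + 168·t and substitute into x ≡ 12 (mod 14): 168·t ≡ 12 − 40 = -28 (mod 14).
    Divide the congruence (and modulus) by g = 14: 12·t ≡ -2 (mod 1).
    Modulo 1 every t works; take t = 0.
    Then x = 40 + 168·0 = 40, valid modulo lcm(168, 14) = 168: x ≡ 40 (mod 168).
Verify: 40 mod 8 = 0, 40 mod 21 = 19, 40 mod 14 = 12.

x ≡ 40 (mod 168).


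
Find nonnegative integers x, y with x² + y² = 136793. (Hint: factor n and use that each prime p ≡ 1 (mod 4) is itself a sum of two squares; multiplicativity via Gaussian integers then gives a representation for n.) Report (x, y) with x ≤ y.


Step 1: Factor n = 136793 = 29 · 53 · 89.
Step 2: Check the mod-4 condition on each prime factor: 29 ≡ 1 (mod 4), exponent 1; 53 ≡ 1 (mod 4), exponent 1; 89 ≡ 1 (mod 4), exponent 1.
All primes ≡ 3 (mod 4) appear to even exponent (or don't appear), so by the two-squares theorem n IS expressible as a sum of two squares.
Step 3: Build a representation. Here n = 29 · 53 · 89 is a product of primes ≡ 1 (mod 4). Each prime p ≡ 1 (mod 4) is itself a sum of two squares; find a² by testing p − a² for a perfect square:
  29: 29 − 1² = 28, 29 − 2² = 25 = 5² ⇒ 29 = 2² + 5².
  53: 53 − 1² = 52, 53 − 2² = 49 = 7² ⇒ 53 = 2² + 7².
  89: 89 − 1² = 88, 89 − 2² = 85, 89 − 3² = 80, 89 − 4² = 73, 89 − 5² = 64 = 8² ⇒ 89 = 5² + 8².
  Combine using the Brahmagupta–Fibonacci identity (a² + b²)(c² + d²) = (ac − bd)² + (ad + bc)² = (ac + bd)² + (ad − bc)²:
  29 · 53 = 1537: from (2² + 5²)(2² + 7²), take (2·2 − 5·7, 2·7 + 5·2) = (4 − 35, 14 + 10) = (-31, 24); dropping signs (only squares matter) gives (31, 24); check 31² + 24² = 961 + 576 = 1537 ✓.
  1537 · 89 = 136793: from (31² + 24²)(5² + 8²), take (31·5 − 24·8, 31·8 + 24·5) = (155 − 192, 248 + 120) = (-37, 368); dropping signs (only squares matter) gives (37, 368); check 37² + 368² = 1369 + 135424 = 136793 ✓.
Step 4: Order so x ≤ y and verify: 37² + 368² = 1369 + 135424 = 136793 = n. ✓

n = 136793 = 37² + 368² (one valid representation with x ≤ y).


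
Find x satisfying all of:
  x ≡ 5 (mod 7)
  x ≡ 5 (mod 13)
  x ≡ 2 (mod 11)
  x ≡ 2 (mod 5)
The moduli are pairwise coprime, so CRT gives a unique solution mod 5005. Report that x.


Product of moduli M = 7 · 13 · 11 · 5 = 5005.
Merge one congruence at a time:
  Start: x ≡ 5 (mod 7).
  Combine with x ≡ 5 (mod 13); new modulus lcm = 91.
    Write x = 5 + 7·t and substitute into x ≡ 5 (mod 13): 7·t ≡ 5 − 5 = 0 (mod 13).
    The inverse of 7 mod 13 is 2 (since 7·2 = 14 = 1·13 + 1), so t ≡ 2·0 = 0 ≡ 0 (mod 13).
    Then x = 5 + 7·0 = 5, valid modulo lcm(7, 13) = 91: x ≡ 5 (mod 91).
  Combine with x ≡ 2 (mod 11); new modulus lcm = 1001.
    Write x = 5 + 91·t and substitute into x ≡ 2 (mod 11): 91·t ≡ 2 − 5 = -3 (mod 11).
    Reduce coefficients mod 11: 3·t ≡ 8 (mod 11).
    The inverse of 3 mod 11 is 4 (since 3·4 = 12 = 1·11 + 1), so t ≡ 4·8 = 32 ≡ 10 (mod 11).
    Then x = 5 + 91·10 = 915, valid modulo lcm(91, 11) = 1001: x ≡ 915 (mod 1001).
  Combine with x ≡ 2 (mod 5); new modulus lcm = 5005.
    Write x = 915 + 1001·t and substitute into x ≡ 2 (mod 5): 1001·t ≡ 2 − 915 = -913 (mod 5).
    Reduce coefficients mod 5: 1·t ≡ 2 (mod 5).
    So t ≡ 2 (mod 5).
    Then x = 915 + 1001·2 = 2917, valid modulo lcm(1001, 5) = 5005: x ≡ 2917 (mod 5005).
Verify against each original: 2917 mod 7 = 5, 2917 mod 13 = 5, 2917 mod 11 = 2, 2917 mod 5 = 2.

x ≡ 2917 (mod 5005).


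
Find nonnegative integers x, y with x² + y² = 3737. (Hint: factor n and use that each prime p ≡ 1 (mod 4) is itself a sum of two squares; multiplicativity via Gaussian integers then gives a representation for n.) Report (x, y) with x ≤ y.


Step 1: Factor n = 3737 = 37 · 101.
Step 2: Check the mod-4 condition on each prime factor: 37 ≡ 1 (mod 4), exponent 1; 101 ≡ 1 (mod 4), exponent 1.
All primes ≡ 3 (mod 4) appear to even exponent (or don't appear), so by the two-squares theorem n IS expressible as a sum of two squares.
Step 3: Build a representation. Here n = 37 · 101 is a product of primes ≡ 1 (mod 4). Each prime p ≡ 1 (mod 4) is itself a sum of two squares; find a² by testing p − a² for a perfect square:
  37: 37 − 1² = 36 = 6² ⇒ 37 = 1² + 6².
  101: 101 − 1² = 100 = 10² ⇒ 101 = 1² + 10².
  Combine using the Brahmagupta–Fibonacci identity (a² + b²)(c² + d²) = (ac − bd)² + (ad + bc)² = (ac + bd)² + (ad − bc)²:
  37 · 101 = 3737: from (1² + 6²)(1² + 10²), take (1·1 − 6·10, 1·10 + 6·1) = (1 − 60, 10 + 6) = (-59, 16); dropping signs (only squares matter) gives (59, 16); check 59² + 16² = 3481 + 256 = 3737 ✓.
Step 4: Order so x ≤ y and verify: 16² + 59² = 256 + 3481 = 3737 = n. ✓

n = 3737 = 16² + 59² (one valid representation with x ≤ y).


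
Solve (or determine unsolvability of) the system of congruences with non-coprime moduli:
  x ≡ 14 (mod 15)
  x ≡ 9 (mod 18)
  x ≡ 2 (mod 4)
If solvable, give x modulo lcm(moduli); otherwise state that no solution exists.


Moduli 15, 18, 4 are not pairwise coprime, so CRT works modulo lcm(m_i) when all pairwise compatibility conditions hold.
Pairwise compatibility: gcd(m_i, m_j) must divide a_i - a_j for every pair.
Merge one congruence at a time:
  Start: x ≡ 14 (mod 15).
  Combine with x ≡ 9 (mod 18): gcd(15, 18) = 3, and 9 - 14 = -5 is NOT divisible by 3.
    ⇒ system is inconsistent (no integer solution).

No solution (the system is inconsistent).


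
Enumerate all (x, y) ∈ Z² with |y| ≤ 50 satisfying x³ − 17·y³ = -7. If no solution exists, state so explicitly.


The equation is x³ - 17y³ = -7. For fixed y, x³ = 17·y³ − 7, so a solution requires the RHS to be a perfect cube.
Strategy: iterate y from -50 to 50, compute RHS = 17·y³ − 7, and check whether it is a (positive or negative) perfect cube.
Check small values of y:
  y = 0: RHS = -7 is not a perfect cube.
  y = 1: RHS = 10 is not a perfect cube.
  y = -1: RHS = -24 is not a perfect cube.
  y = 2: RHS = 129 is not a perfect cube.
  y = -2: RHS = -143 is not a perfect cube.
  y = 3: RHS = 452 is not a perfect cube.
  y = -3: RHS = -466 is not a perfect cube.
Continuing the search up to |y| = 50 finds no solutions either.
No (x, y) in the scanned range satisfies the equation.

No integer solutions with |y| ≤ 50.


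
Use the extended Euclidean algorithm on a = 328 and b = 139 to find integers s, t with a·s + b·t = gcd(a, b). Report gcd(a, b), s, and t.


Euclidean algorithm on (328, 139) — divide until remainder is 0:
  328 = 2 · 139 + 50
  139 = 2 · 50 + 39
  50 = 1 · 39 + 11
  39 = 3 · 11 + 6
  11 = 1 · 6 + 5
  6 = 1 · 5 + 1
  5 = 5 · 1 + 0
gcd(328, 139) = 1.
Track Bezout coefficients alongside the remainders: start with r₀ = 328 = a·1 + b·0 (s = 1, t = 0) and r₁ = 139 = a·0 + b·1 (s = 0, t = 1); each new remainder r_{k+1} = r_{k-1} − q_k·r_k inherits s_{k+1} = s_{k-1} − q_k·s_k, t_{k+1} = t_{k-1} − q_k·t_k, so r_k = a·s_k + b·t_k at every step:
  q = 2: r = 50, s = 1 − 2·0 = 1, t = 0 − 2·1 = -2  (check: 328·1 + 139·(-2) = 50)
  q = 2: r = 39, s = 0 − 2·1 = -2, t = 1 − 2·(-2) = 5  (check: 328·(-2) + 139·5 = 39)
  q = 1: r = 11, s = 1 − 1·(-2) = 3, t = -2 − 1·5 = -7  (check: 328·3 + 139·(-7) = 11)
  q = 3: r = 6, s = -2 − 3·3 = -11, t = 5 − 3·(-7) = 26  (check: 328·(-11) + 139·26 = 6)
  q = 1: r = 5, s = 3 − 1·(-11) = 14, t = -7 − 1·26 = -33  (check: 328·14 + 139·(-33) = 5)
  q = 1: r = 1, s = -11 − 1·14 = -25, t = 26 − 1·(-33) = 59  (check: 328·(-25) + 139·59 = 1)
The row with r = 1 (the gcd) gives the Bezout coefficients s = -25, t = 59.
Result: 328 · (-25) + 139 · (59) = 1.

gcd(328, 139) = 1; s = -25, t = 59 (check: 328·(-25) + 139·59 = 1).


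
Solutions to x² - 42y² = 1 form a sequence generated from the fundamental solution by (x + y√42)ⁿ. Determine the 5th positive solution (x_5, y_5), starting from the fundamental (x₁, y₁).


Step 1: Find the fundamental solution (x₁, y₁) of x² - 42y² = 1.
  Expand √42 as a continued fraction. a₀ = ⌊√42⌋ = 6; iterate m_{k+1} = d_k·a_k − m_k, d_{k+1} = (42 − m_{k+1}²)/d_k, a_{k+1} = ⌊(a₀ + m_{k+1})/d_{k+1}⌋ (starting m₀ = 0, d₀ = 1), with convergents p_k = a_k·p_{k-1} + p_{k-2}, q_k = a_k·q_{k-1} + q_{k-2} (p₋₁ = 1, q₋₁ = 0):
  k = 0: a₀ = 6; p₀/q₀ = 6/1; p₀² − 42·q₀² = 36 − 42 = -6.
  k = 1: m = 6, d = 6, a = ⌊(6 + 6)/6⌋ = 2; p/q = (2·6 + 1)/(2·1 + 0) = 13/2; p² − 42·q² = 169 − 168 = 1.
  The first convergent with p² − 42·q² = 1 gives the fundamental solution (x₁, y₁) = (13, 2).
Step 2: Apply the recurrence (x_{n+1}, y_{n+1}) = (x₁x_n + 42y₁y_n, x₁y_n + y₁x_n) repeatedly.
  From (x_1, y_1) = (13, 2): x_2 = 13·13 + 42·2·2 = 337; y_2 = 13·2 + 2·13 = 52.
  From (x_2, y_2) = (337, 52): x_3 = 13·337 + 42·2·52 = 8749; y_3 = 13·52 + 2·337 = 1350.
  From (x_3, y_3) = (8749, 1350): x_4 = 13·8749 + 42·2·1350 = 227137; y_4 = 13·1350 + 2·8749 = 35048.
  From (x_4, y_4) = (227137, 35048): x_5 = 13·227137 + 42·2·35048 = 5896813; y_5 = 13·35048 + 2·227137 = 909898.
Step 3: Verify x_5² - 42·y_5² = 34772403556969 - 34772403556968 = 1 (should be 1). ✓

(x_1, y_1) = (13, 2); (x_5, y_5) = (5896813, 909898).


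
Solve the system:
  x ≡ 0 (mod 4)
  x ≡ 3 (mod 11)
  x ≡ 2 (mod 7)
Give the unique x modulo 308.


Moduli 4, 11, 7 are pairwise coprime; by CRT there is a unique solution modulo M = 4 · 11 · 7 = 308.
Solve pairwise, accumulating the modulus:
  Start with x ≡ 0 (mod 4).
  Combine with x ≡ 3 (mod 11): since gcd(4, 11) = 1, we get a unique residue mod 44.
    Write x = 0 + 4·t and substitute into x ≡ 3 (mod 11): 4·t ≡ 3 − 0 = 3 (mod 11).
    The inverse of 4 mod 11 is 3 (since 4·3 = 12 = 1·11 + 1), so t ≡ 3·3 = 9 ≡ 9 (mod 11).
    Then x = 0 + 4·9 = 36, valid modulo lcm(4, 11) = 44: x ≡ 36 (mod 44).
  Combine with x ≡ 2 (mod 7): since gcd(44, 7) = 1, we get a unique residue mod 308.
    Write x = 36 + 44·t and substitute into x ≡ 2 (mod 7): 44·t ≡ 2 − 36 = -34 (mod 7).
    Reduce coefficients mod 7: 2·t ≡ 1 (mod 7).
    The inverse of 2 mod 7 is 4 (since 2·4 = 8 = 1·7 + 1), so t ≡ 4·1 = 4 ≡ 4 (mod 7).
    Then x = 36 + 44·4 = 212, valid modulo lcm(44, 7) = 308: x ≡ 212 (mod 308).
Verify: 212 mod 4 = 0 ✓, 212 mod 11 = 3 ✓, 212 mod 7 = 2 ✓.

x ≡ 212 (mod 308).


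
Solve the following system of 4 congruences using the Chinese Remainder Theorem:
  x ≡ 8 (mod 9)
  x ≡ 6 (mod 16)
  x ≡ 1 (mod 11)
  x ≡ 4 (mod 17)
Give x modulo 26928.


Product of moduli M = 9 · 16 · 11 · 17 = 26928.
Merge one congruence at a time:
  Start: x ≡ 8 (mod 9).
  Combine with x ≡ 6 (mod 16); new modulus lcm = 144.
    Write x = 8 + 9·t and substitute into x ≡ 6 (mod 16): 9·t ≡ 6 − 8 = -2 (mod 16).
    Reduce coefficients mod 16: 9·t ≡ 14 (mod 16).
    The inverse of 9 mod 16 is 9 (since 9·9 = 81 = 5·16 + 1), so t ≡ 9·14 = 126 ≡ 14 (mod 16).
    Then x = 8 + 9·14 = 134, valid modulo lcm(9, 16) = 144: x ≡ 134 (mod 144).
  Combine with x ≡ 1 (mod 11); new modulus lcm = 1584.
    Write x = 134 + 144·t and substitute into x ≡ 1 (mod 11): 144·t ≡ 1 − 134 = -133 (mod 11).
    Reduce coefficients mod 11: 1·t ≡ 10 (mod 11).
    So t ≡ 10 (mod 11).
    Then x = 134 + 144·10 = 1574, valid modulo lcm(144, 11) = 1584: x ≡ 1574 (mod 1584).
  Combine with x ≡ 4 (mod 17); new modulus lcm = 26928.
    Write x = 1574 + 1584·t and substitute into x ≡ 4 (mod 17): 1584·t ≡ 4 − 1574 = -1570 (mod 17).
    Reduce coefficients mod 17: 3·t ≡ 11 (mod 17).
    The inverse of 3 mod 17 is 6 (since 3·6 = 18 = 1·17 + 1), so t ≡ 6·11 = 66 ≡ 15 (mod 17).
    Then x = 1574 + 1584·15 = 25334, valid modulo lcm(1584, 17) = 26928: x ≡ 25334 (mod 26928).
Verify against each original: 25334 mod 9 = 8, 25334 mod 16 = 6, 25334 mod 11 = 1, 25334 mod 17 = 4.

x ≡ 25334 (mod 26928).


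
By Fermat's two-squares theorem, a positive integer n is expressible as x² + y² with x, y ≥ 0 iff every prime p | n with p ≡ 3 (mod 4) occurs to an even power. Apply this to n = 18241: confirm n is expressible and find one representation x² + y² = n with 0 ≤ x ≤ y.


Step 1: Factor n = 18241 = 17 · 29 · 37.
Step 2: Check the mod-4 condition on each prime factor: 17 ≡ 1 (mod 4), exponent 1; 29 ≡ 1 (mod 4), exponent 1; 37 ≡ 1 (mod 4), exponent 1.
All primes ≡ 3 (mod 4) appear to even exponent (or don't appear), so by the two-squares theorem n IS expressible as a sum of two squares.
Step 3: Build a representation. Here n = 17 · 29 · 37 is a product of primes ≡ 1 (mod 4). Each prime p ≡ 1 (mod 4) is itself a sum of two squares; find a² by testing p − a² for a perfect square:
  17: 17 − 1² = 16 = 4² ⇒ 17 = 1² + 4².
  29: 29 − 1² = 28, 29 − 2² = 25 = 5² ⇒ 29 = 2² + 5².
  37: 37 − 1² = 36 = 6² ⇒ 37 = 1² + 6².
  Combine using the Brahmagupta–Fibonacci identity (a² + b²)(c² + d²) = (ac − bd)² + (ad + bc)² = (ac + bd)² + (ad − bc)²:
  17 · 29 = 493: from (1² + 4²)(2² + 5²), take (1·2 − 4·5, 1·5 + 4·2) = (2 − 20, 5 + 8) = (-18, 13); dropping signs (only squares matter) gives (18, 13); check 18² + 13² = 324 + 169 = 493 ✓.
  493 · 37 = 18241: from (18² + 13²)(1² + 6²), take (18·1 − 13·6, 18·6 + 13·1) = (18 − 78, 108 + 13) = (-60, 121); dropping signs (only squares matter) gives (60, 121); check 60² + 121² = 3600 + 14641 = 18241 ✓.
Step 4: Order so x ≤ y and verify: 60² + 121² = 3600 + 14641 = 18241 = n. ✓

n = 18241 = 60² + 121² (one valid representation with x ≤ y).


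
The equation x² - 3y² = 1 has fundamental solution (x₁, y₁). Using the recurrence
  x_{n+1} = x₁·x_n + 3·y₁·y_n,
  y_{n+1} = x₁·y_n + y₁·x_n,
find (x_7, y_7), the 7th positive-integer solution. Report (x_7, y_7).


Step 1: Find the fundamental solution (x₁, y₁) of x² - 3y² = 1.
  Expand √3 as a continued fraction. a₀ = ⌊√3⌋ = 1; iterate m_{k+1} = d_k·a_k − m_k, d_{k+1} = (3 − m_{k+1}²)/d_k, a_{k+1} = ⌊(a₀ + m_{k+1})/d_{k+1}⌋ (starting m₀ = 0, d₀ = 1), with convergents p_k = a_k·p_{k-1} + p_{k-2}, q_k = a_k·q_{k-1} + q_{k-2} (p₋₁ = 1, q₋₁ = 0):
  k = 0: a₀ = 1; p₀/q₀ = 1/1; p₀² − 3·q₀² = 1 − 3 = -2.
  k = 1: m = 1, d = 2, a = ⌊(1 + 1)/2⌋ = 1; p/q = (1·1 + 1)/(1·1 + 0) = 2/1; p² − 3·q² = 4 − 3 = 1.
  The first convergent with p² − 3·q² = 1 gives the fundamental solution (x₁, y₁) = (2, 1).
Step 2: Apply the recurrence (x_{n+1}, y_{n+1}) = (x₁x_n + 3y₁y_n, x₁y_n + y₁x_n) repeatedly.
  From (x_1, y_1) = (2, 1): x_2 = 2·2 + 3·1·1 = 7; y_2 = 2·1 + 1·2 = 4.
  From (x_2, y_2) = (7, 4): x_3 = 2·7 + 3·1·4 = 26; y_3 = 2·4 + 1·7 = 15.
  From (x_3, y_3) = (26, 15): x_4 = 2·26 + 3·1·15 = 97; y_4 = 2·15 + 1·26 = 56.
  From (x_4, y_4) = (97, 56): x_5 = 2·97 + 3·1·56 = 362; y_5 = 2·56 + 1·97 = 209.
  From (x_5, y_5) = (362, 209): x_6 = 2·362 + 3·1·209 = 1351; y_6 = 2·209 + 1·362 = 780.
  From (x_6, y_6) = (1351, 780): x_7 = 2·1351 + 3·1·780 = 5042; y_7 = 2·780 + 1·1351 = 2911.
Step 3: Verify x_7² - 3·y_7² = 25421764 - 25421763 = 1 (should be 1). ✓

(x_1, y_1) = (2, 1); (x_7, y_7) = (5042, 2911).


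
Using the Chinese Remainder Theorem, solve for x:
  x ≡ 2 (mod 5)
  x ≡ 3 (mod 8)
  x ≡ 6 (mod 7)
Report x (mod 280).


Moduli 5, 8, 7 are pairwise coprime; by CRT there is a unique solution modulo M = 5 · 8 · 7 = 280.
Solve pairwise, accumulating the modulus:
  Start with x ≡ 2 (mod 5).
  Combine with x ≡ 3 (mod 8): since gcd(5, 8) = 1, we get a unique residue mod 40.
    Write x = 2 + 5·t and substitute into x ≡ 3 (mod 8): 5·t ≡ 3 − 2 = 1 (mod 8).
    The inverse of 5 mod 8 is 5 (since 5·5 = 25 = 3·8 + 1), so t ≡ 5·1 = 5 ≡ 5 (mod 8).
    Then x = 2 + 5·5 = 27, valid modulo lcm(5, 8) = 40: x ≡ 27 (mod 40).
  Combine with x ≡ 6 (mod 7): since gcd(40, 7) = 1, we get a unique residue mod 280.
    Write x = 27 + 40·t and substitute into x ≡ 6 (mod 7): 40·t ≡ 6 − 27 = -21 (mod 7).
    Reduce coefficients mod 7: 5·t ≡ 0 (mod 7).
    The inverse of 5 mod 7 is 3 (since 5·3 = 15 = 2·7 + 1), so t ≡ 3·0 = 0 ≡ 0 (mod 7).
    Then x = 27 + 40·0 = 27, valid modulo lcm(40, 7) = 280: x ≡ 27 (mod 280).
Verify: 27 mod 5 = 2 ✓, 27 mod 8 = 3 ✓, 27 mod 7 = 6 ✓.

x ≡ 27 (mod 280).


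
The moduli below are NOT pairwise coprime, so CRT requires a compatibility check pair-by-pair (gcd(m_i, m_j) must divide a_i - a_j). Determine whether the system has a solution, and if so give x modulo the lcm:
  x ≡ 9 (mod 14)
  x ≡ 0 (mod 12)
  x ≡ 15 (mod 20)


Moduli 14, 12, 20 are not pairwise coprime, so CRT works modulo lcm(m_i) when all pairwise compatibility conditions hold.
Pairwise compatibility: gcd(m_i, m_j) must divide a_i - a_j for every pair.
Merge one congruence at a time:
  Start: x ≡ 9 (mod 14).
  Combine with x ≡ 0 (mod 12): gcd(14, 12) = 2, and 0 - 9 = -9 is NOT divisible by 2.
    ⇒ system is inconsistent (no integer solution).

No solution (the system is inconsistent).


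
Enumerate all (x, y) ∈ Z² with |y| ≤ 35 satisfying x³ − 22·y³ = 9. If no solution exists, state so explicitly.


The equation is x³ - 22y³ = 9. For fixed y, x³ = 22·y³ + 9, so a solution requires the RHS to be a perfect cube.
Strategy: iterate y from -35 to 35, compute RHS = 22·y³ + 9, and check whether it is a (positive or negative) perfect cube.
Check small values of y:
  y = 0: RHS = 9 is not a perfect cube.
  y = 1: RHS = 31 is not a perfect cube.
  y = -1: RHS = -13 is not a perfect cube.
  y = 2: RHS = 185 is not a perfect cube.
  y = -2: RHS = -167 is not a perfect cube.
  y = 3: RHS = 603 is not a perfect cube.
  y = -3: RHS = -585 is not a perfect cube.
Continuing the search up to |y| = 35 finds no solutions either.
No (x, y) in the scanned range satisfies the equation.

No integer solutions with |y| ≤ 35.
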